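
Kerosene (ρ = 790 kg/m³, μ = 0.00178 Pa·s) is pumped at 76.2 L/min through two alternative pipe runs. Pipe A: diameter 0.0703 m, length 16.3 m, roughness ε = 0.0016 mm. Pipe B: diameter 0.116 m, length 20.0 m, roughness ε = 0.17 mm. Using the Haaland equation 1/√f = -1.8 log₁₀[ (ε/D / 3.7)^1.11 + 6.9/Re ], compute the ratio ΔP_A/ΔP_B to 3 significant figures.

Pipe A: V = Q/A = 0.00127/0.003882 = 0.3272 m/s; Re = 1.021e+04; ε/D = 2.28e-05; Haaland → f = 0.03073; ΔP_A = f(L/D)(ρV²/2) = 301.3 Pa.
Pipe B: V = Q/A = 0.00127/0.01057 = 0.1202 m/s; Re = 6187; ε/D = 0.00147; Haaland → f = 0.03691; ΔP_B = f(L/D)(ρV²/2) = 36.3 Pa.
ΔP_A/ΔP_B = 301.3/36.3 = 8.30.

ΔP_A/ΔP_B ≈ 8.30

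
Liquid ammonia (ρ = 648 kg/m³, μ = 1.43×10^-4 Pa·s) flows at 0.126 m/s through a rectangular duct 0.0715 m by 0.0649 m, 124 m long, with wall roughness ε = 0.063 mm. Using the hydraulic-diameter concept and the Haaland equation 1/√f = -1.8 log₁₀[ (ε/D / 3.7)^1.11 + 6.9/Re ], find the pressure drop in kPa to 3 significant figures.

ΔP ≈ 0.229 kPa

Hydraulic diameter D_h = 4A/P = 4·(0.0715·0.0649)/(2·(0.0715+0.0649)) = 0.01856/0.2728 = 0.06804 m.
Re = ρVD_h/μ = 648·0.126·0.06804/0.000143 = 3.885e+04.
ε/D_h = 6.3e-05/0.06804 = 0.000926; Haaland gives 1/√f = -1.8 log₁₀[0.000101+0.000178] = 6.4, so f = 0.02441.
ΔP = f(L/D_h)(ρV²/2) = 0.02441·124/0.06804·5.144 = 228.8 Pa.
ΔP = 0.229 kPa.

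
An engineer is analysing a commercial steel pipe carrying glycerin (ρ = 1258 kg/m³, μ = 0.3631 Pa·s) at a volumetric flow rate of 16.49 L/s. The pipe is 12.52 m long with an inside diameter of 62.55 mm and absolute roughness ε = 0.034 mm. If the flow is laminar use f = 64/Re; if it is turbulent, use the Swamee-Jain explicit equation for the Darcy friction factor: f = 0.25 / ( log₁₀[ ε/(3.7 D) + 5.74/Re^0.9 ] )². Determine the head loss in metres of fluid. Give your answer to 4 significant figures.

Q = 16.49 L/s = 16.49/1000 = 0.01649 m³/s.
Cross-sectional area A = πD²/4 = π(0.06255)²/4 = 0.003073 m²; mean velocity V = Q/A = 0.01649/0.003073 = 5.366 m/s.
Reynolds number Re = ρVD/μ = 1258 · 5.366 · 0.06255 / 0.363 = 1163.
Re < 2300 → laminar flow, so f = 64/Re = 64/1163 = 0.05503 (the turbulent correlation is not needed).
Darcy-Weisbach: ΔP = f(L/D)(ρV²/2) = 0.05503·(12.52/0.06255)·(1258·5.366²/2) = 0.05503·200.2·1.811e+04 = 1.995e+05 Pa.
Head loss h_f = ΔP/(ρg) = 1.995e+05/(1258·9.81) = 16.17 m.

h_f ≈ 16.17 m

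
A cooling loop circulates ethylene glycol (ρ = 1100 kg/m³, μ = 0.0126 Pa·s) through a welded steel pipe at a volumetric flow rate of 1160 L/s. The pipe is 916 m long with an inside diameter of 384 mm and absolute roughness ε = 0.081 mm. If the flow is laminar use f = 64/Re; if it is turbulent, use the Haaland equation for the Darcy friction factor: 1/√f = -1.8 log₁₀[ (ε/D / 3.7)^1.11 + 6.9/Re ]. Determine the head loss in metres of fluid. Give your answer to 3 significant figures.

h_f ≈ 195 m

Q = 1160 L/s = 1160/1000 = 1.16 m³/s.
Cross-sectional area A = πD²/4 = π(0.384)²/4 = 0.1158 m²; mean velocity V = Q/A = 1.16/0.1158 = 10.02 m/s.
Reynolds number Re = ρVD/μ = 1100 · 10.02 · 0.384 / 0.0126 = 3.358e+05.
Re > 4000 → turbulent. Relative roughness ε/D = 8.1e-05/0.384 = 0.000211. Haaland: 1/√f = -1.8 log₁₀[(0.000211/3.7)^1.11 + 6.9/3.358e+05] = -1.8 log₁₀[1.95e-05 + 2.05e-05] = 7.916, so f = 0.01596.
Darcy-Weisbach: ΔP = f(L/D)(ρV²/2) = 0.01596·(916/0.384)·(1100·10.02²/2) = 0.01596·2385·5.518e+04 = 2.1e+06 Pa.
Head loss h_f = ΔP/(ρg) = 2.1e+06/(1100·9.81) = 195 m.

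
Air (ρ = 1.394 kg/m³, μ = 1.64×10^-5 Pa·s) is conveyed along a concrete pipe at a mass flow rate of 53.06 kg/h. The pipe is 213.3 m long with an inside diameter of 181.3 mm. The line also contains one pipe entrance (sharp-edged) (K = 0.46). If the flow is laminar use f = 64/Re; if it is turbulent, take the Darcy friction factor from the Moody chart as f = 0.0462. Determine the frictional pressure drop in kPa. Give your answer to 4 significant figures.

ṁ = 53.06 kg/h = 53.06/3600 = 0.01474 kg/s.
A = πD²/4 = π(0.1813)²/4 = 0.02582 m²; mean velocity V = ṁ/(ρA) = 0.01474/(1.394 · 0.02582) = 0.4096 m/s.
Reynolds number Re = ρVD/μ = 1.394 · 0.4096 · 0.1813 / 1.64e-05 = 6312.
Re > 4000 → turbulent; use the Moody-chart value f = 0.0462.
Total minor-loss coefficient ΣK = 1·0.46 = 0.46.
ΔP = [f·L/D + ΣK]·(ρV²/2) = [0.0462·213.3/0.1813 + 0.46]·(1.394·0.4096²/2) = [54.35 + 0.46]·0.1169 = 6.409 Pa.
ΔP = 6.409 Pa = 0.006409 kPa.

ΔP ≈ 0.006409 kPa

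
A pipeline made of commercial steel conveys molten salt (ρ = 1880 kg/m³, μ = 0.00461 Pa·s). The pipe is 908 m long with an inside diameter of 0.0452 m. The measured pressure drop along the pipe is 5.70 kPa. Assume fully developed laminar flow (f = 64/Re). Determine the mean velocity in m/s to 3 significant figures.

V ≈ 0.0869 m/s

For laminar flow, f = 64/Re with Re = ρVD/μ, so Darcy-Weisbach reduces to ΔP = 32μLV/D². Solving for V: V = ΔP·D²/(32μL) = 5700·(0.0452)²/(32·0.00461·908) = 0.08694 m/s.
Check: Re = ρVD/μ = 1880·0.08694·0.0452/0.00461 = 1603 < 2300, so the laminar assumption holds.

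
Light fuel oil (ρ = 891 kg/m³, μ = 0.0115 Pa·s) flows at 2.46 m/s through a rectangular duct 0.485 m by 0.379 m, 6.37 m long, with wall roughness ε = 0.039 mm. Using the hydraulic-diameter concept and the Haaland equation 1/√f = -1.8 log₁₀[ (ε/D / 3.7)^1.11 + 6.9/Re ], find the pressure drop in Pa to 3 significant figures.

ΔP ≈ 766 Pa

Hydraulic diameter D_h = 4A/P = 4·(0.485·0.379)/(2·(0.485+0.379)) = 0.7353/1.728 = 0.4255 m.
Re = ρVD_h/μ = 891·2.46·0.4255/0.0115 = 8.11e+04.
ε/D_h = 3.9e-05/0.4255 = 9.17e-05; Haaland gives 1/√f = -1.8 log₁₀[7.71e-06+8.51e-05] = 7.258, so f = 0.01898.
ΔP = f(L/D_h)(ρV²/2) = 0.01898·6.37/0.4255·2696 = 766.1 Pa.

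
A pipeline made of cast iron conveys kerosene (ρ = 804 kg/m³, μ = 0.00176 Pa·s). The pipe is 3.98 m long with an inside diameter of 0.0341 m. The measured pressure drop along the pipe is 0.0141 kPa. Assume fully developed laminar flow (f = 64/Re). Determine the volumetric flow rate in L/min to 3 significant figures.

Q ≈ 4.01 L/min

For laminar flow, f = 64/Re with Re = ρVD/μ, so Darcy-Weisbach reduces to ΔP = 32μLV/D². Solving for V: V = ΔP·D²/(32μL) = 14.1·(0.0341)²/(32·0.00176·3.98) = 0.07314 m/s.
Check: Re = ρVD/μ = 804·0.07314·0.0341/0.00176 = 1139 < 2300, so the laminar assumption holds.
Q = V·A = 0.07314·(π/4·0.0341²) = 6.68e-05 m³/s = 4.01 L/min.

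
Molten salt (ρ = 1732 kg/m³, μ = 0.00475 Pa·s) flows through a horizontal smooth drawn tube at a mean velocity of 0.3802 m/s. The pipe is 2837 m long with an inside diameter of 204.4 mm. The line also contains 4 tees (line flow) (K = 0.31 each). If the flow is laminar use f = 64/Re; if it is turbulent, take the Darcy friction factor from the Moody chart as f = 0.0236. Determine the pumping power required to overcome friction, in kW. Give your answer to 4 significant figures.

P ≈ 0.5135 kW

Reynolds number Re = ρVD/μ = 1732 · 0.3802 · 0.2044 / 0.00475 = 2.834e+04.
Re > 4000 → turbulent; use the Moody-chart value f = 0.0236.
Total minor-loss coefficient ΣK = 4·0.31 = 1.24.
ΔP = [f·L/D + ΣK]·(ρV²/2) = [0.0236·2837/0.2044 + 1.24]·(1732·0.3802²/2) = [327.6 + 1.24]·125.2 = 4.116e+04 Pa.
Q = V·A = 0.3802·0.03281 = 0.01248 m³/s.
Pumping power P = QΔP = 0.01248·4.116e+04 = 513.50 W = 0.5135 kW.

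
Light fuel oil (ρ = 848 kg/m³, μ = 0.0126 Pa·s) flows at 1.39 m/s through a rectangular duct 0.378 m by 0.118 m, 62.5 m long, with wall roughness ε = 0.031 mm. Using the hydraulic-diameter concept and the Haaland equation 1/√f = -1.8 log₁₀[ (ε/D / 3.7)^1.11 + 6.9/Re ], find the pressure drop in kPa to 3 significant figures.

ΔP ≈ 7.73 kPa

Hydraulic diameter D_h = 4A/P = 4·(0.378·0.118)/(2·(0.378+0.118)) = 0.1784/0.992 = 0.1799 m.
Re = ρVD_h/μ = 848·1.39·0.1799/0.0126 = 1.683e+04.
ε/D_h = 3.1e-05/0.1799 = 0.000172; Haaland gives 1/√f = -1.8 log₁₀[1.56e-05+0.00041] = 6.068, so f = 0.02716.
ΔP = f(L/D_h)(ρV²/2) = 0.02716·62.5/0.1799·819.2 = 7732 Pa.
ΔP = 7.73 kPa.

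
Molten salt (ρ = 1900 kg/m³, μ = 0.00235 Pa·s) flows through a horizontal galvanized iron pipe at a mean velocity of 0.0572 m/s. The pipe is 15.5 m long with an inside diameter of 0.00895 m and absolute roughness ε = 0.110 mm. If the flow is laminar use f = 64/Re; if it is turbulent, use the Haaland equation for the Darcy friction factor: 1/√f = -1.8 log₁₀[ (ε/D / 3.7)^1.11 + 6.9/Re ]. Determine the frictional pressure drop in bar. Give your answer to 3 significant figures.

Reynolds number Re = ρVD/μ = 1900 · 0.0572 · 0.00895 / 0.00235 = 413.9.
Re < 2300 → laminar flow, so f = 64/Re = 64/413.9 = 0.1546 (the turbulent correlation is not needed).
Darcy-Weisbach: ΔP = f(L/D)(ρV²/2) = 0.1546·(15.5/0.00895)·(1900·0.0572²/2) = 0.1546·1732·3.108 = 832.3 Pa.
ΔP = 832.3 Pa = 0.00832 bar.

ΔP ≈ 0.00832 bar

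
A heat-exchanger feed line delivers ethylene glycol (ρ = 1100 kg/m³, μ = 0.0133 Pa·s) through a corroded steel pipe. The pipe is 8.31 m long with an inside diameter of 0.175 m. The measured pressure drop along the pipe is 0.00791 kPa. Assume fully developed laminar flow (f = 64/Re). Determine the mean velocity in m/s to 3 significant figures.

V ≈ 0.0685 m/s

For laminar flow, f = 64/Re with Re = ρVD/μ, so Darcy-Weisbach reduces to ΔP = 32μLV/D². Solving for V: V = ΔP·D²/(32μL) = 7.91·(0.175)²/(32·0.0133·8.31) = 0.06849 m/s.
Check: Re = ρVD/μ = 1100·0.06849·0.175/0.0133 = 991.4 < 2300, so the laminar assumption holds.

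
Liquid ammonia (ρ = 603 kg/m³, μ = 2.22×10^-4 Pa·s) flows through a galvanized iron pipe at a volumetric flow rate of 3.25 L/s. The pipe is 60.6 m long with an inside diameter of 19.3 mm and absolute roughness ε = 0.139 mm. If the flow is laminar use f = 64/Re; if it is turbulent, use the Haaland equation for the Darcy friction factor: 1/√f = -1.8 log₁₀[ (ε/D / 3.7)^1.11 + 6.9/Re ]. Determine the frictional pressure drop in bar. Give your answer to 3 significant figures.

ΔP ≈ 40.0 bar

Q = 3.25 L/s = 3.25/1000 = 0.00325 m³/s.
Cross-sectional area A = πD²/4 = π(0.0193)²/4 = 0.0002926 m²; mean velocity V = Q/A = 0.00325/0.0002926 = 11.11 m/s.
Reynolds number Re = ρVD/μ = 603 · 11.11 · 0.0193 / 0.000222 = 5.824e+05.
Re > 4000 → turbulent. Relative roughness ε/D = 0.000139/0.0193 = 0.0072. Haaland: 1/√f = -1.8 log₁₀[(0.0072/3.7)^1.11 + 6.9/5.824e+05] = -1.8 log₁₀[0.00098 + 1.18e-05] = 5.407, so f = 0.03421.
Darcy-Weisbach: ΔP = f(L/D)(ρV²/2) = 0.03421·(60.6/0.0193)·(603·11.11²/2) = 0.03421·3140·3.721e+04 = 3.997e+06 Pa.
ΔP = 3.997e+06 Pa = 40.0 bar.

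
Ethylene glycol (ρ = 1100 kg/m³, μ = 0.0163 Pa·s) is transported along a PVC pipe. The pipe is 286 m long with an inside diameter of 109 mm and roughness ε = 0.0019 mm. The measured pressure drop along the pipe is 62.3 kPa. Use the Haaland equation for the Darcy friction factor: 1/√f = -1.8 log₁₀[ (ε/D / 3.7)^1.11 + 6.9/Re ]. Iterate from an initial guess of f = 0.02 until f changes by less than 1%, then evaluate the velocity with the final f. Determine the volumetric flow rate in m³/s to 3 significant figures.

Q ≈ 0.0108 m³/s

Rearranging Darcy-Weisbach: V = √(2·ΔP·D/(f·L·ρ)). With ε/D = 1.9e-06/0.109 = 1.74e-05, iterate starting from f = 0.02:
  f = 0.02 → V = √(2·6.23e+04·0.109/(0.02·286·1100)) = 1.469 m/s; Re = ρVD/μ = 1.081e+04; f → 0.03025
  f = 0.03025 → V = 1.195 m/s; Re = 8787; f → 0.03203
  f = 0.03203 → V = 1.161 m/s; Re = 8540; f → 0.03228
Converged (Δf/f < 1%). With the final f = 0.03228: V = √(2·6.23e+04·0.109/(0.03228·286·1100)) = 1.156 m/s.
Q = V·A = 1.156·(π/4·0.109²) = 0.01079 m³/s = 0.0108 m³/s.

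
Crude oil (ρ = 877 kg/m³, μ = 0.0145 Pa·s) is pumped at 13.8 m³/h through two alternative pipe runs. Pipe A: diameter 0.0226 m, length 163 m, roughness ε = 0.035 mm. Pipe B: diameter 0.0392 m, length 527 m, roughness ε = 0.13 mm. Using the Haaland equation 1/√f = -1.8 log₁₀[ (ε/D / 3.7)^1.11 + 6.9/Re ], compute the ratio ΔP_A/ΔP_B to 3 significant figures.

Pipe A: V = Q/A = 0.003833/0.0004011 = 9.556 m/s; Re = 1.306e+04; ε/D = 0.00155; Haaland → f = 0.03108; ΔP_A = f(L/D)(ρV²/2) = 8.977e+06 Pa.
Pipe B: V = Q/A = 0.003833/0.001207 = 3.176 m/s; Re = 7531; ε/D = 0.00332; Haaland → f = 0.03731; ΔP_B = f(L/D)(ρV²/2) = 2.219e+06 Pa.
ΔP_A/ΔP_B = 8.977e+06/2.219e+06 = 4.04.

ΔP_A/ΔP_B ≈ 4.04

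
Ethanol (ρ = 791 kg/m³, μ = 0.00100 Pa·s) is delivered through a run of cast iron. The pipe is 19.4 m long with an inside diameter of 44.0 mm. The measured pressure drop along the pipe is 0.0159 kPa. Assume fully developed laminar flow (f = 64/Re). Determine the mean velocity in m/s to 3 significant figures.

V ≈ 0.0496 m/s

For laminar flow, f = 64/Re with Re = ρVD/μ, so Darcy-Weisbach reduces to ΔP = 32μLV/D². Solving for V: V = ΔP·D²/(32μL) = 15.9·(0.044)²/(32·0.001·19.4) = 0.04959 m/s.
Check: Re = ρVD/μ = 791·0.04959·0.044/0.001 = 1726 < 2300, so the laminar assumption holds.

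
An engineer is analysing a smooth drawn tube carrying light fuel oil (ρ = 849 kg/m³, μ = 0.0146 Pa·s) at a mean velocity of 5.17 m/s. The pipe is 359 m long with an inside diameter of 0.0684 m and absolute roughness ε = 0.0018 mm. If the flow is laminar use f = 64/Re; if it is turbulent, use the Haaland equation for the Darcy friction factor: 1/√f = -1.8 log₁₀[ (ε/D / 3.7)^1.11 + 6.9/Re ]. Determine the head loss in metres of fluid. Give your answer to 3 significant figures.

Reynolds number Re = ρVD/μ = 849 · 5.17 · 0.0684 / 0.0146 = 2.056e+04.
Re > 4000 → turbulent. Relative roughness ε/D = 1.8e-06/0.0684 = 2.63e-05. Haaland: 1/√f = -1.8 log₁₀[(2.63e-05/3.7)^1.11 + 6.9/2.056e+04] = -1.8 log₁₀[1.93e-06 + 0.000336] = 6.249, so f = 0.02561.
Darcy-Weisbach: ΔP = f(L/D)(ρV²/2) = 0.02561·(359/0.0684)·(849·5.17²/2) = 0.02561·5249·1.135e+04 = 1.525e+06 Pa.
Head loss h_f = ΔP/(ρg) = 1.525e+06/(849·9.81) = 183 m.

h_f ≈ 183 m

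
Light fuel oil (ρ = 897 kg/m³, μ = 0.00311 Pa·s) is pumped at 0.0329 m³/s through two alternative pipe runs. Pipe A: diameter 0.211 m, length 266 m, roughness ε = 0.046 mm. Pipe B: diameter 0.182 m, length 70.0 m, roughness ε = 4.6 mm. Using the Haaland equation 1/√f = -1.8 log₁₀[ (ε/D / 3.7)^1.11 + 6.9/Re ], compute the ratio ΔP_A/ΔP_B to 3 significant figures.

ΔP_A/ΔP_B ≈ 0.700

Pipe A: V = Q/A = 0.0329/0.03497 = 0.9409 m/s; Re = 5.726e+04; ε/D = 0.000218; Haaland → f = 0.0208; ΔP_A = f(L/D)(ρV²/2) = 1.041e+04 Pa.
Pipe B: V = Q/A = 0.0329/0.02602 = 1.265 m/s; Re = 6.638e+04; ε/D = 0.0253; Haaland → f = 0.05392; ΔP_B = f(L/D)(ρV²/2) = 1.488e+04 Pa.
ΔP_A/ΔP_B = 1.041e+04/1.488e+04 = 0.700.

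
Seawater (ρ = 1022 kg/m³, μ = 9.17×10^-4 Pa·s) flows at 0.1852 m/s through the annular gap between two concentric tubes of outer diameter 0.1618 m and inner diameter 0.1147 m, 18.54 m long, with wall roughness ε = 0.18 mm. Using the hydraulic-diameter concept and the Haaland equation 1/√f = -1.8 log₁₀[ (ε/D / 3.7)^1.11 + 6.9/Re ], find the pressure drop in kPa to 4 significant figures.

Hydraulic diameter D_h = 4A/P = D_o - D_i = 0.1618 - 0.1147 = 0.0471 m.
Re = ρVD_h/μ = 1022·0.1852·0.0471/0.000917 = 9722.
ε/D_h = 0.00018/0.0471 = 0.00382; Haaland gives 1/√f = -1.8 log₁₀[0.000485+0.00071] = 5.261, so f = 0.03613.
ΔP = f(L/D_h)(ρV²/2) = 0.03613·18.54/0.0471·17.53 = 249.3 Pa.
ΔP = 0.2493 kPa.

ΔP ≈ 0.2493 kPa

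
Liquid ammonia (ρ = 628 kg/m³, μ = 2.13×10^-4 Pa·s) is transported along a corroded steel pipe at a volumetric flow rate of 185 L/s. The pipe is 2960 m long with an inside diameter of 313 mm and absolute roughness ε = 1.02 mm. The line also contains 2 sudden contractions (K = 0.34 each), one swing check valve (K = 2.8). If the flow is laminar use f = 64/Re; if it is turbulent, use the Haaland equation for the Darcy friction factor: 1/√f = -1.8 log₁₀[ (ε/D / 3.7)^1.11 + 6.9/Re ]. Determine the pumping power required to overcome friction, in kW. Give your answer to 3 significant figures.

Q = 185 L/s = 185/1000 = 0.185 m³/s.
Cross-sectional area A = πD²/4 = π(0.313)²/4 = 0.07694 m²; mean velocity V = Q/A = 0.185/0.07694 = 2.404 m/s.
Reynolds number Re = ρVD/μ = 628 · 2.404 · 0.313 / 0.000213 = 2.219e+06.
Re > 4000 → turbulent. Relative roughness ε/D = 0.00102/0.313 = 0.00326. Haaland: 1/√f = -1.8 log₁₀[(0.00326/3.7)^1.11 + 6.9/2.219e+06] = -1.8 log₁₀[0.000406 + 3.11e-06] = 6.098, so f = 0.02689.
Total minor-loss coefficient ΣK = 2·0.34 + 1·2.8 = 3.48.
ΔP = [f·L/D + ΣK]·(ρV²/2) = [0.02689·2960/0.313 + 3.48]·(628·2.404²/2) = [254.3 + 3.48]·1815 = 4.679e+05 Pa.
Pumping power P = QΔP = 0.185·4.679e+05 = 86560 W = 86.6 kW.

P ≈ 86.6 kW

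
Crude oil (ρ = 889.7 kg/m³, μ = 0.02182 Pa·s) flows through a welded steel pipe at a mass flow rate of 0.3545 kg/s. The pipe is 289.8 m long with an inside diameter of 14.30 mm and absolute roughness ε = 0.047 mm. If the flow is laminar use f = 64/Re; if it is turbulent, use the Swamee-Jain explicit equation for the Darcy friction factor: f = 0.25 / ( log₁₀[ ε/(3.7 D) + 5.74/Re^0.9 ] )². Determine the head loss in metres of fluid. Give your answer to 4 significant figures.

h_f ≈ 281.3 m

A = πD²/4 = π(0.0143)²/4 = 0.0001606 m²; mean velocity V = ṁ/(ρA) = 0.3545/(889.7 · 0.0001606) = 2.481 m/s.
Reynolds number Re = ρVD/μ = 889.7 · 2.481 · 0.0143 / 0.0218 = 1447.
Re < 2300 → laminar flow, so f = 64/Re = 64/1447 = 0.04424 (the turbulent correlation is not needed).
Darcy-Weisbach: ΔP = f(L/D)(ρV²/2) = 0.04424·(289.8/0.0143)·(889.7·2.481²/2) = 0.04424·2.027e+04·2738 = 2.455e+06 Pa.
Head loss h_f = ΔP/(ρg) = 2.455e+06/(889.7·9.81) = 281.3 m.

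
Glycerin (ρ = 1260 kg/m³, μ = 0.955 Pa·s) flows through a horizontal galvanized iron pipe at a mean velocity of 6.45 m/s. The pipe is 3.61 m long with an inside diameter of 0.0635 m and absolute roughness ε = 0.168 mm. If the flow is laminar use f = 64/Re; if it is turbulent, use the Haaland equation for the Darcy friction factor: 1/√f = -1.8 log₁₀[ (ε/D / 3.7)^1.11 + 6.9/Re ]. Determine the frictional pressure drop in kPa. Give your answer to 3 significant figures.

Reynolds number Re = ρVD/μ = 1260 · 6.45 · 0.0635 / 0.955 = 540.4.
Re < 2300 → laminar flow, so f = 64/Re = 64/540.4 = 0.1184 (the turbulent correlation is not needed).
Darcy-Weisbach: ΔP = f(L/D)(ρV²/2) = 0.1184·(3.61/0.0635)·(1260·6.45²/2) = 0.1184·56.85·2.621e+04 = 1.765e+05 Pa.
ΔP = 1.765e+05 Pa = 176 kPa.

ΔP ≈ 176 kPa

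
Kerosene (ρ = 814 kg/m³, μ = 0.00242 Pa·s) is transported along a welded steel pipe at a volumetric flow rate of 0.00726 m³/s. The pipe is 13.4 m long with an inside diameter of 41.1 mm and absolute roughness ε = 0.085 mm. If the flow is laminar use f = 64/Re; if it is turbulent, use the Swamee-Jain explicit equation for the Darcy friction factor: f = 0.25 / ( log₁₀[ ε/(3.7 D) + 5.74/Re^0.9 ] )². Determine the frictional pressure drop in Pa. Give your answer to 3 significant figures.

ΔP ≈ 103000 Pa

Cross-sectional area A = πD²/4 = π(0.0411)²/4 = 0.001327 m²; mean velocity V = Q/A = 0.00726/0.001327 = 5.472 m/s.
Reynolds number Re = ρVD/μ = 814 · 5.472 · 0.0411 / 0.00242 = 7.565e+04.
Re > 4000 → turbulent. Relative roughness ε/D = 8.5e-05/0.0411 = 0.00207. Swamee-Jain: f = 0.25/(log₁₀[0.00207/3.7 + 5.74/7.565e+04^0.9])² = 0.25/(log₁₀[0.000559 + 0.000233])² = 0.25/(-3.101)² = 0.026.
Darcy-Weisbach: ΔP = f(L/D)(ρV²/2) = 0.026·(13.4/0.0411)·(814·5.472²/2) = 0.026·326·1.219e+04 = 1.033e+05 Pa.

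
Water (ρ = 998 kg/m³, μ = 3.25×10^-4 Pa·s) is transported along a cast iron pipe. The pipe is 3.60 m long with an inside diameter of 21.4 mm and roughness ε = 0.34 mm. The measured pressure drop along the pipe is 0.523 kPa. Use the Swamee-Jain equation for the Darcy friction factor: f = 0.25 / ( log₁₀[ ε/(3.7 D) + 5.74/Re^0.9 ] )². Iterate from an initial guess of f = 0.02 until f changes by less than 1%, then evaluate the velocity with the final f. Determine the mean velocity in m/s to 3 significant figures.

V ≈ 0.364 m/s

Rearranging Darcy-Weisbach: V = √(2·ΔP·D/(f·L·ρ)). With ε/D = 0.00034/0.0214 = 0.0159, iterate starting from f = 0.02:
  f = 0.02 → V = √(2·523·0.0214/(0.02·3.6·998)) = 0.5581 m/s; Re = ρVD/μ = 3.668e+04; f → 0.04629
  f = 0.04629 → V = 0.3669 m/s; Re = 2.411e+04; f → 0.04703
  f = 0.04703 → V = 0.364 m/s; Re = 2.392e+04; f → 0.04704
Converged (Δf/f < 1%). With the final f = 0.04704: V = √(2·523·0.0214/(0.04704·3.6·998)) = 0.3639 m/s.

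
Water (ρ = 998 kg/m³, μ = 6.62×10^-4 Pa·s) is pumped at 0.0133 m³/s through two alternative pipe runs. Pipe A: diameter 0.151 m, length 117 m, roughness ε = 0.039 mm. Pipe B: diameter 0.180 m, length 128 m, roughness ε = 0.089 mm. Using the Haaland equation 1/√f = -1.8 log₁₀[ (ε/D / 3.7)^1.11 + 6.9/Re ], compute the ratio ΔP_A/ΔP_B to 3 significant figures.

Pipe A: V = Q/A = 0.0133/0.01791 = 0.7427 m/s; Re = 1.691e+05; ε/D = 0.000258; Haaland → f = 0.01761; ΔP_A = f(L/D)(ρV²/2) = 3757 Pa.
Pipe B: V = Q/A = 0.0133/0.02545 = 0.5227 m/s; Re = 1.418e+05; ε/D = 0.000494; Haaland → f = 0.01924; ΔP_B = f(L/D)(ρV²/2) = 1865 Pa.
ΔP_A/ΔP_B = 3757/1865 = 2.01.

ΔP_A/ΔP_B ≈ 2.01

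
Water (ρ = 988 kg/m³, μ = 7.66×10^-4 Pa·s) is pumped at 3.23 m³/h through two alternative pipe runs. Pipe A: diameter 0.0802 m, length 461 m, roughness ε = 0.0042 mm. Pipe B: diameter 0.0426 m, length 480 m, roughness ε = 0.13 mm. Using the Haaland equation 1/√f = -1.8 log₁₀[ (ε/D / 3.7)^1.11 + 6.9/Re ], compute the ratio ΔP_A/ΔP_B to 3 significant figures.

Pipe A: V = Q/A = 0.0008972/0.005052 = 0.1776 m/s; Re = 1.837e+04; ε/D = 5.24e-05; Haaland → f = 0.02638; ΔP_A = f(L/D)(ρV²/2) = 2363 Pa.
Pipe B: V = Q/A = 0.0008972/0.001425 = 0.6295 m/s; Re = 3.459e+04; ε/D = 0.00305; Haaland → f = 0.02942; ΔP_B = f(L/D)(ρV²/2) = 6.49e+04 Pa.
ΔP_A/ΔP_B = 2363/6.49e+04 = 0.0364.

ΔP_A/ΔP_B ≈ 0.0364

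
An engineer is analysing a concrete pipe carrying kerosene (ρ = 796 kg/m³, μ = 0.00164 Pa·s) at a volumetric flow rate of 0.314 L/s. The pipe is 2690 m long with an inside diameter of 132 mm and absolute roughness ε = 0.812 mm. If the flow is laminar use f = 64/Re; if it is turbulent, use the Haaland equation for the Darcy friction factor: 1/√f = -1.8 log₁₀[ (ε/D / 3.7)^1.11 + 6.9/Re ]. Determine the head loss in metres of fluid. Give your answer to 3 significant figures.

h_f ≈ 0.0238 m

Q = 0.314 L/s = 0.314/1000 = 0.000314 m³/s.
Cross-sectional area A = πD²/4 = π(0.132)²/4 = 0.01368 m²; mean velocity V = Q/A = 0.000314/0.01368 = 0.02295 m/s.
Reynolds number Re = ρVD/μ = 796 · 0.02295 · 0.132 / 0.00164 = 1470.
Re < 2300 → laminar flow, so f = 64/Re = 64/1470 = 0.04354 (the turbulent correlation is not needed).
Darcy-Weisbach: ΔP = f(L/D)(ρV²/2) = 0.04354·(2690/0.132)·(796·0.02295²/2) = 0.04354·2.038e+04·0.2095 = 185.9 Pa.
Head loss h_f = ΔP/(ρg) = 185.9/(796·9.81) = 0.0238 m.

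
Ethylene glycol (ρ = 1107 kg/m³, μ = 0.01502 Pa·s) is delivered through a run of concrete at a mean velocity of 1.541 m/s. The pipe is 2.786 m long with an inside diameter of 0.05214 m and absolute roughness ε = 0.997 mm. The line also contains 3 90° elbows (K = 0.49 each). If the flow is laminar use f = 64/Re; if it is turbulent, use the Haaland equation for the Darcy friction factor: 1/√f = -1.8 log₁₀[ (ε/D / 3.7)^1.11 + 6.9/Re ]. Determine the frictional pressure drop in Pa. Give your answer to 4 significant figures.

Reynolds number Re = ρVD/μ = 1107 · 1.541 · 0.05214 / 0.015 = 5922.
Re > 4000 → turbulent. Relative roughness ε/D = 0.000997/0.05214 = 0.0191. Haaland: 1/√f = -1.8 log₁₀[(0.0191/3.7)^1.11 + 6.9/5922] = -1.8 log₁₀[0.0029 + 0.00117] = 4.304, so f = 0.05397.
Total minor-loss coefficient ΣK = 3·0.49 = 1.47.
ΔP = [f·L/D + ΣK]·(ρV²/2) = [0.05397·2.786/0.05214 + 1.47]·(1107·1.541²/2) = [2.884 + 1.47]·1314 = 5723 Pa.

ΔP ≈ 5723 Pa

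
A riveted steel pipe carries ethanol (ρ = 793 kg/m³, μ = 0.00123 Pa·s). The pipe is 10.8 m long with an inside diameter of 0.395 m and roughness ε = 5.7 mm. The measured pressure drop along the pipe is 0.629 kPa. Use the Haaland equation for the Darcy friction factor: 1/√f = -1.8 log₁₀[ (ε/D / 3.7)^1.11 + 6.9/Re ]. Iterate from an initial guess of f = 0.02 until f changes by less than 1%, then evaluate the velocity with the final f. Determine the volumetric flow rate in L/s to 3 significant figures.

Rearranging Darcy-Weisbach: V = √(2·ΔP·D/(f·L·ρ)). With ε/D = 0.0057/0.395 = 0.0144, iterate starting from f = 0.02:
  f = 0.02 → V = √(2·629·0.395/(0.02·10.8·793)) = 1.703 m/s; Re = ρVD/μ = 4.338e+05; f → 0.04327
  f = 0.04327 → V = 1.158 m/s; Re = 2.949e+05; f → 0.04332
Converged (Δf/f < 1%). With the final f = 0.04332: V = √(2·629·0.395/(0.04332·10.8·793)) = 1.157 m/s.
Q = V·A = 1.157·(π/4·0.395²) = 0.1418 m³/s = 142 L/s.

Q ≈ 142 L/s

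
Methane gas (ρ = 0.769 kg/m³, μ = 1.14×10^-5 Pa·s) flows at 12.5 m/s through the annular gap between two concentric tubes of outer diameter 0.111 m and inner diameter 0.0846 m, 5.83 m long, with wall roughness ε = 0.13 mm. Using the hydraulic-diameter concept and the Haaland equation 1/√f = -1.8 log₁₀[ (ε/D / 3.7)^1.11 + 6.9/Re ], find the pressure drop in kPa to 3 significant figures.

Hydraulic diameter D_h = 4A/P = D_o - D_i = 0.111 - 0.0846 = 0.0264 m.
Re = ρVD_h/μ = 0.769·12.5·0.0264/1.14e-05 = 2.226e+04.
ε/D_h = 0.00013/0.0264 = 0.00492; Haaland gives 1/√f = -1.8 log₁₀[0.000642+0.00031] = 5.438, so f = 0.03381.
ΔP = f(L/D_h)(ρV²/2) = 0.03381·5.83/0.0264·60.08 = 448.6 Pa.
ΔP = 0.449 kPa.

ΔP ≈ 0.449 kPa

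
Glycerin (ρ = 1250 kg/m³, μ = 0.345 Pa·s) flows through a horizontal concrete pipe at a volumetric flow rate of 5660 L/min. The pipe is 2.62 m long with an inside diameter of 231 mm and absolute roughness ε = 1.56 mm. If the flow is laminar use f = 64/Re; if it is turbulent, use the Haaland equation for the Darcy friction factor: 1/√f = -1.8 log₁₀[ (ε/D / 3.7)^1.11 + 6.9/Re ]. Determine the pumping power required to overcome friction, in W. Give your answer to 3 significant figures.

Q = 5660 L/min = 5660/60000 = 0.09433 m³/s.
Cross-sectional area A = πD²/4 = π(0.231)²/4 = 0.04191 m²; mean velocity V = Q/A = 0.09433/0.04191 = 2.251 m/s.
Reynolds number Re = ρVD/μ = 1250 · 2.251 · 0.231 / 0.345 = 1884.
Re < 2300 → laminar flow, so f = 64/Re = 64/1884 = 0.03397 (the turbulent correlation is not needed).
Darcy-Weisbach: ΔP = f(L/D)(ρV²/2) = 0.03397·(2.62/0.231)·(1250·2.251²/2) = 0.03397·11.34·3167 = 1220 Pa.
Pumping power P = QΔP = 0.09433·1220 = 115.1 W = 115 W.

P ≈ 115 W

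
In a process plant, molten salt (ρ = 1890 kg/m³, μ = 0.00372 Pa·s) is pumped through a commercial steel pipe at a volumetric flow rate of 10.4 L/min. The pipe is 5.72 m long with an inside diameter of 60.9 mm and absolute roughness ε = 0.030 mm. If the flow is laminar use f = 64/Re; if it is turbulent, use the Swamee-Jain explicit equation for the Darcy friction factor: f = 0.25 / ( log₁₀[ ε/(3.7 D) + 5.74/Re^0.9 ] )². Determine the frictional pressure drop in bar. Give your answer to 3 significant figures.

Q = 10.4 L/min = 10.4/60000 = 0.0001733 m³/s.
Cross-sectional area A = πD²/4 = π(0.0609)²/4 = 0.002913 m²; mean velocity V = Q/A = 0.0001733/0.002913 = 0.05951 m/s.
Reynolds number Re = ρVD/μ = 1890 · 0.05951 · 0.0609 / 0.00372 = 1841.
Re < 2300 → laminar flow, so f = 64/Re = 64/1841 = 0.03476 (the turbulent correlation is not needed).
Darcy-Weisbach: ΔP = f(L/D)(ρV²/2) = 0.03476·(5.72/0.0609)·(1890·0.05951²/2) = 0.03476·93.92·3.346 = 10.92 Pa.
ΔP = 10.92 Pa = 1.09×10^-4 bar.

ΔP ≈ 1.09×10^-4 bar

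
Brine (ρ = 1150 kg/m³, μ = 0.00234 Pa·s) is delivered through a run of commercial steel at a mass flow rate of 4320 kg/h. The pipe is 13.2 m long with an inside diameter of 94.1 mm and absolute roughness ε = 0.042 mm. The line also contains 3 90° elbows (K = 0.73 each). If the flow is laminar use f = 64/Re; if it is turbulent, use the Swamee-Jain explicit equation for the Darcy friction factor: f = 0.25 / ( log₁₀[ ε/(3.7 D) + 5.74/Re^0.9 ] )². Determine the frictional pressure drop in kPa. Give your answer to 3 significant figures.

ṁ = 4320 kg/h = 4320/3600 = 1.2 kg/s.
A = πD²/4 = π(0.0941)²/4 = 0.006955 m²; mean velocity V = ṁ/(ρA) = 1.2/(1150 · 0.006955) = 0.15 m/s.
Reynolds number Re = ρVD/μ = 1150 · 0.15 · 0.0941 / 0.00234 = 6939.
Re > 4000 → turbulent. Relative roughness ε/D = 4.2e-05/0.0941 = 0.000446. Swamee-Jain: f = 0.25/(log₁₀[0.000446/3.7 + 5.74/6939^0.9])² = 0.25/(log₁₀[0.000121 + 0.002])² = 0.25/(-2.673)² = 0.03499.
Total minor-loss coefficient ΣK = 3·0.73 = 2.19.
ΔP = [f·L/D + ΣK]·(ρV²/2) = [0.03499·13.2/0.0941 + 2.19]·(1150·0.15²/2) = [4.909 + 2.19]·12.94 = 91.89 Pa.
ΔP = 91.89 Pa = 0.0919 kPa.

ΔP ≈ 0.0919 kPa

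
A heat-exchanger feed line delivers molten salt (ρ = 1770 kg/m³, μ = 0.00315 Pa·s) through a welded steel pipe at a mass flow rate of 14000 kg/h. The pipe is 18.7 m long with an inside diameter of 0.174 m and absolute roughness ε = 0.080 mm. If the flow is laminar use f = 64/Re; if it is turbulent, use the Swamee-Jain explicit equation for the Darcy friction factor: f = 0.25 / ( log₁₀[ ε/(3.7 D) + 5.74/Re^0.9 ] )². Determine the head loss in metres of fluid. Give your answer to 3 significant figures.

h_f ≈ 0.00153 m

ṁ = 14000 kg/h = 14000/3600 = 3.889 kg/s.
A = πD²/4 = π(0.174)²/4 = 0.02378 m²; mean velocity V = ṁ/(ρA) = 3.889/(1770 · 0.02378) = 0.0924 m/s.
Reynolds number Re = ρVD/μ = 1770 · 0.0924 · 0.174 / 0.00315 = 9034.
Re > 4000 → turbulent. Relative roughness ε/D = 8e-05/0.174 = 0.00046. Swamee-Jain: f = 0.25/(log₁₀[0.00046/3.7 + 5.74/9034^0.9])² = 0.25/(log₁₀[0.000124 + 0.00158])² = 0.25/(-2.768)² = 0.03262.
Darcy-Weisbach: ΔP = f(L/D)(ρV²/2) = 0.03262·(18.7/0.174)·(1770·0.0924²/2) = 0.03262·107.5·7.556 = 26.49 Pa.
Head loss h_f = ΔP/(ρg) = 26.49/(1770·9.81) = 0.00153 m.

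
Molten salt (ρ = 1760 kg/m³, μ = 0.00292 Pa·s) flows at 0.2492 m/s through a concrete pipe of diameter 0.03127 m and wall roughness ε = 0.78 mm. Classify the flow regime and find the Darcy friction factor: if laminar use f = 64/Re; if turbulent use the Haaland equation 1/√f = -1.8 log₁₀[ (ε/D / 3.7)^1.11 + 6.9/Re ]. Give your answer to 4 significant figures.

Re = ρVD/μ = 1760·0.2492·0.03127/0.00292 = 4697.
Re > 4000 → turbulent. ε/D = 0.00078/0.03127 = 0.0249; Haaland: 1/√f = -1.8 log₁₀[0.00389 + 0.00147] = 4.088, so f = 0.05985.

f ≈ 0.05985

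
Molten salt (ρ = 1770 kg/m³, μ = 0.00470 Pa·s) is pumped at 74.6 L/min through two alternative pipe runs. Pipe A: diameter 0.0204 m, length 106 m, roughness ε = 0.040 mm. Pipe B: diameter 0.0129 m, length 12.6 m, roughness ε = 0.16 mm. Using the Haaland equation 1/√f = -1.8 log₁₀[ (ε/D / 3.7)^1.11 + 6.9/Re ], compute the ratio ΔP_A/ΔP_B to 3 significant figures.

ΔP_A/ΔP_B ≈ 0.564

Pipe A: V = Q/A = 0.001243/0.0003269 = 3.804 m/s; Re = 2.922e+04; ε/D = 0.00196; Haaland → f = 0.02783; ΔP_A = f(L/D)(ρV²/2) = 1.852e+06 Pa.
Pipe B: V = Q/A = 0.001243/0.0001307 = 9.513 m/s; Re = 4.622e+04; ε/D = 0.0124; Haaland → f = 0.04196; ΔP_B = f(L/D)(ρV²/2) = 3.282e+06 Pa.
ΔP_A/ΔP_B = 1.852e+06/3.282e+06 = 0.564.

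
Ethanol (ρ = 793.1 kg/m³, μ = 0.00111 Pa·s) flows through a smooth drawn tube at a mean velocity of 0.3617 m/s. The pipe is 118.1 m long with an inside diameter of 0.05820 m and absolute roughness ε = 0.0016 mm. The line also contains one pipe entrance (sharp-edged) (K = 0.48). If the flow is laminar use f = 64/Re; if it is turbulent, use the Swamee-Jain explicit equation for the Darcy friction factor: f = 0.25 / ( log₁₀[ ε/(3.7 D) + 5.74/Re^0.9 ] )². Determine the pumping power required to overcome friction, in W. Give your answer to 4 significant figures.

Reynolds number Re = ρVD/μ = 793.1 · 0.3617 · 0.0582 / 0.00111 = 1.504e+04.
Re > 4000 → turbulent. Relative roughness ε/D = 1.6e-06/0.0582 = 2.75e-05. Swamee-Jain: f = 0.25/(log₁₀[2.75e-05/3.7 + 5.74/1.504e+04^0.9])² = 0.25/(log₁₀[7.43e-06 + 0.000999])² = 0.25/(-2.997)² = 0.02783.
Total minor-loss coefficient ΣK = 1·0.48 = 0.48.
ΔP = [f·L/D + ΣK]·(ρV²/2) = [0.02783·118.1/0.0582 + 0.48]·(793.1·0.3617²/2) = [56.46 + 0.48]·51.88 = 2954 Pa.
Q = V·A = 0.3617·0.00266 = 0.0009622 m³/s.
Pumping power P = QΔP = 0.0009622·2954 = 2.8427 W = 2.843 W.

P ≈ 2.843 W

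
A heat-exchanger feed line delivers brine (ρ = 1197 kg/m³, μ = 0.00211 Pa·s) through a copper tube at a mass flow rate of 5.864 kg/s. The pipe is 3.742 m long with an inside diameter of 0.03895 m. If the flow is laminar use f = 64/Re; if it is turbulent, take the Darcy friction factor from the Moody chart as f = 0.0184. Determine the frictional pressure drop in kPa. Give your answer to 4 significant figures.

A = πD²/4 = π(0.03895)²/4 = 0.001192 m²; mean velocity V = ṁ/(ρA) = 5.864/(1197 · 0.001192) = 4.111 m/s.
Reynolds number Re = ρVD/μ = 1197 · 4.111 · 0.03895 / 0.00211 = 9.085e+04.
Re > 4000 → turbulent; use the Moody-chart value f = 0.0184.
Darcy-Weisbach: ΔP = f(L/D)(ρV²/2) = 0.0184·(3.742/0.03895)·(1197·4.111²/2) = 0.0184·96.07·1.012e+04 = 1.788e+04 Pa.
ΔP = 1.788e+04 Pa = 17.88 kPa.

ΔP ≈ 17.88 kPa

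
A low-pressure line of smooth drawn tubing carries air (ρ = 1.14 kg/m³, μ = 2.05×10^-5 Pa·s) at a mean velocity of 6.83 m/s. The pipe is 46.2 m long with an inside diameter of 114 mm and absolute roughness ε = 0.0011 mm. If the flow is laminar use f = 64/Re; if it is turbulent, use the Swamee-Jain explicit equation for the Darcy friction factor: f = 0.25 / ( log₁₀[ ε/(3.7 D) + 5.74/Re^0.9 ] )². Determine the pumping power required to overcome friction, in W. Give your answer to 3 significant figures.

Reynolds number Re = ρVD/μ = 1.14 · 6.83 · 0.114 / 2.05e-05 = 4.33e+04.
Re > 4000 → turbulent. Relative roughness ε/D = 1.1e-06/0.114 = 9.65e-06. Swamee-Jain: f = 0.25/(log₁₀[9.65e-06/3.7 + 5.74/4.33e+04^0.9])² = 0.25/(log₁₀[2.61e-06 + 0.000386])² = 0.25/(-3.411)² = 0.02149.
Darcy-Weisbach: ΔP = f(L/D)(ρV²/2) = 0.02149·(46.2/0.114)·(1.14·6.83²/2) = 0.02149·405.3·26.59 = 231.5 Pa.
Q = V·A = 6.83·0.01021 = 0.06971 m³/s.
Pumping power P = QΔP = 0.06971·231.5 = 16.14 W = 16.1 W.

P ≈ 16.1 W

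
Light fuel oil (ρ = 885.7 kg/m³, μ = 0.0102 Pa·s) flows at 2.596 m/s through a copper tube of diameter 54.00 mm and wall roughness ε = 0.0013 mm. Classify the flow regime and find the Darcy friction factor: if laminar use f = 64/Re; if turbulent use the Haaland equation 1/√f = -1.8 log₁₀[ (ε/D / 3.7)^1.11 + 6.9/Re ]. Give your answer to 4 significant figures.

Re = ρVD/μ = 885.7·2.596·0.054/0.0102 = 1.217e+04.
Re > 4000 → turbulent. ε/D = 1.3e-06/0.054 = 2.41e-05; Haaland: 1/√f = -1.8 log₁₀[1.75e-06 + 0.000567] = 5.841, so f = 0.02931.

f ≈ 0.02931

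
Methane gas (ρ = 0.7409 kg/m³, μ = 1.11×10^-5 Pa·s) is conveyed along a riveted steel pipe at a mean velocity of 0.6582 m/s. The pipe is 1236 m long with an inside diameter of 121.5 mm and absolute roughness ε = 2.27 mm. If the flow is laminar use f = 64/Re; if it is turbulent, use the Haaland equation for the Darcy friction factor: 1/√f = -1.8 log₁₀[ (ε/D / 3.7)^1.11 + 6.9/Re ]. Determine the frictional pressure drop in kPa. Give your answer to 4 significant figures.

ΔP ≈ 0.08854 kPa

Reynolds number Re = ρVD/μ = 0.7409 · 0.6582 · 0.1215 / 1.11e-05 = 5338.
Re > 4000 → turbulent. Relative roughness ε/D = 0.00227/0.1215 = 0.0187. Haaland: 1/√f = -1.8 log₁₀[(0.0187/3.7)^1.11 + 6.9/5338] = -1.8 log₁₀[0.00282 + 0.00129] = 4.294, so f = 0.05423.
Darcy-Weisbach: ΔP = f(L/D)(ρV²/2) = 0.05423·(1236/0.1215)·(0.7409·0.6582²/2) = 0.05423·1.017e+04·0.1605 = 88.54 Pa.
ΔP = 88.54 Pa = 0.08854 kPa.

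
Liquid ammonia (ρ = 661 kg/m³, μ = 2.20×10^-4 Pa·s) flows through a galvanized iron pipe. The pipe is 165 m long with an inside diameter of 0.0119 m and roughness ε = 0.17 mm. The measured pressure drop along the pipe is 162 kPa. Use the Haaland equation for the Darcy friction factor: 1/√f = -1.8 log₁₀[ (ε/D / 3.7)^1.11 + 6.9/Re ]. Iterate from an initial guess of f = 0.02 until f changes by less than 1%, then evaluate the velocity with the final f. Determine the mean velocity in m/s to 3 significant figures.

V ≈ 0.892 m/s

Rearranging Darcy-Weisbach: V = √(2·ΔP·D/(f·L·ρ)). With ε/D = 0.00017/0.0119 = 0.0143, iterate starting from f = 0.02:
  f = 0.02 → V = √(2·1.62e+05·0.0119/(0.02·165·661)) = 1.329 m/s; Re = ρVD/μ = 4.754e+04; f → 0.04396
  f = 0.04396 → V = 0.8967 m/s; Re = 3.206e+04; f → 0.04441
  f = 0.04441 → V = 0.8922 m/s; Re = 3.19e+04; f → 0.04442
Converged (Δf/f < 1%). With the final f = 0.04442: V = √(2·1.62e+05·0.0119/(0.04442·165·661)) = 0.8921 m/s.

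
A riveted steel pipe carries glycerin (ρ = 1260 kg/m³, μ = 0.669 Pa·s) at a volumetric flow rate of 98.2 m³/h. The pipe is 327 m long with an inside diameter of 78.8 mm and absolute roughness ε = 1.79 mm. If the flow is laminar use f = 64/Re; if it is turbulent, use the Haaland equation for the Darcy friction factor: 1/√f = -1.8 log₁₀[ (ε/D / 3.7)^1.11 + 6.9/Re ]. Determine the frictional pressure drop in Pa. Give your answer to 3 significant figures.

Q = 98.2 m³/h = 98.2/3600 = 0.02728 m³/s.
Cross-sectional area A = πD²/4 = π(0.0788)²/4 = 0.004877 m²; mean velocity V = Q/A = 0.02728/0.004877 = 5.593 m/s.
Reynolds number Re = ρVD/μ = 1260 · 5.593 · 0.0788 / 0.669 = 830.1.
Re < 2300 → laminar flow, so f = 64/Re = 64/830.1 = 0.0771 (the turbulent correlation is not needed).
Darcy-Weisbach: ΔP = f(L/D)(ρV²/2) = 0.0771·(327/0.0788)·(1260·5.593²/2) = 0.0771·4150·1.971e+04 = 6.306e+06 Pa.

ΔP ≈ 6.31×10^6 Pa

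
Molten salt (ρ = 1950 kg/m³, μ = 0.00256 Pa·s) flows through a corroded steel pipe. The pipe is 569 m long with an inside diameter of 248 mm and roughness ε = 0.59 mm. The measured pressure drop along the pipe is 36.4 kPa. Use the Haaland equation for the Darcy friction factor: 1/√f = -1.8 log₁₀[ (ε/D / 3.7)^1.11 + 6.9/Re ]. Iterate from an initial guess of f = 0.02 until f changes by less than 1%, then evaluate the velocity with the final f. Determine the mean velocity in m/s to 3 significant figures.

Rearranging Darcy-Weisbach: V = √(2·ΔP·D/(f·L·ρ)). With ε/D = 0.00059/0.248 = 0.00238, iterate starting from f = 0.02:
  f = 0.02 → V = √(2·3.64e+04·0.248/(0.02·569·1950)) = 0.902 m/s; Re = ρVD/μ = 1.704e+05; f → 0.02541
  f = 0.02541 → V = 0.8003 m/s; Re = 1.512e+05; f → 0.0255
Converged (Δf/f < 1%). With the final f = 0.0255: V = √(2·3.64e+04·0.248/(0.0255·569·1950)) = 0.7987 m/s.

V ≈ 0.799 m/s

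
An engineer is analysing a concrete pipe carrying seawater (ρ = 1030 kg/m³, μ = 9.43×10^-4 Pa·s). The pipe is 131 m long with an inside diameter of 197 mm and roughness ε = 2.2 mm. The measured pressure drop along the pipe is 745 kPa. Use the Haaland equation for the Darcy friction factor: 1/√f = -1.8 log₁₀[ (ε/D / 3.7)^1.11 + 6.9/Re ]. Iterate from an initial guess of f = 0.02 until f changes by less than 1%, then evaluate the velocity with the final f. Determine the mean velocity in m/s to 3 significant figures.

V ≈ 7.42 m/s

Rearranging Darcy-Weisbach: V = √(2·ΔP·D/(f·L·ρ)). With ε/D = 0.0022/0.197 = 0.0112, iterate starting from f = 0.02:
  f = 0.02 → V = √(2·7.45e+05·0.197/(0.02·131·1030)) = 10.43 m/s; Re = ρVD/μ = 2.244e+06; f → 0.03946
  f = 0.03946 → V = 7.425 m/s; Re = 1.598e+06; f → 0.03947
Converged (Δf/f < 1%). With the final f = 0.03947: V = √(2·7.45e+05·0.197/(0.03947·131·1030)) = 7.424 m/s.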